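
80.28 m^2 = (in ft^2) 864.1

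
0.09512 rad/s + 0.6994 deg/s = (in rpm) 1.025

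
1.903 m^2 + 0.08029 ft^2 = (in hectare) 0.000191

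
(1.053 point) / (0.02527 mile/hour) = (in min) 0.0005481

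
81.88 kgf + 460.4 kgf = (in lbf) 1196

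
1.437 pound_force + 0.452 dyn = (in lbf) 1.437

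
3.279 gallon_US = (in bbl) 0.07807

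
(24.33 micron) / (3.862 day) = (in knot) 1.417e-10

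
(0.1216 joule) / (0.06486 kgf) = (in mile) 0.0001188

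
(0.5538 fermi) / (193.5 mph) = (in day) 7.41e-23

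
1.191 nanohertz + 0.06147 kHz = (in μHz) 6.147e+07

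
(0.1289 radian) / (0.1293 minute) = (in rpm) 0.1587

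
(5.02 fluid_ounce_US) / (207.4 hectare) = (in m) 7.158e-11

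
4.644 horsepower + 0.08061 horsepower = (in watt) 3523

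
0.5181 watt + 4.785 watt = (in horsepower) 0.007112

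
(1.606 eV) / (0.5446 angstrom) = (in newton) 4.725e-09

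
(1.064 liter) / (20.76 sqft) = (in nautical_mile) 2.979e-07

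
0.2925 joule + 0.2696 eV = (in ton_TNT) 6.991e-11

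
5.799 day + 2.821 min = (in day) 5.801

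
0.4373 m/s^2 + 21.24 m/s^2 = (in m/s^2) 21.68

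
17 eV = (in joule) 2.724e-18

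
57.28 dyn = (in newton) 0.0005728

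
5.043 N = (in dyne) 5.043e+05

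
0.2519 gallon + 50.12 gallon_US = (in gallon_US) 50.37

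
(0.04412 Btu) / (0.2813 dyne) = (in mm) 1.655e+10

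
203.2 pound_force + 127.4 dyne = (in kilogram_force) 92.17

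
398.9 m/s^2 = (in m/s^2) 398.9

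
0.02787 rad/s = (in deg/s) 1.597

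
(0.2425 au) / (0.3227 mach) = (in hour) 9.171e+04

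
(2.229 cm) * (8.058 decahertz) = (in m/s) 1.796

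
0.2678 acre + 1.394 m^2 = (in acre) 0.2681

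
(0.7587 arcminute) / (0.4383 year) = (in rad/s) 1.597e-11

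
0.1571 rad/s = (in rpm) 1.5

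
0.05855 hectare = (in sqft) 6302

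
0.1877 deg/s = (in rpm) 0.03128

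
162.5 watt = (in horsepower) 0.2179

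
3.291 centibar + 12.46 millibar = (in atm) 0.04478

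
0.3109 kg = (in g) 310.9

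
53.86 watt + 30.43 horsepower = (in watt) 2.275e+04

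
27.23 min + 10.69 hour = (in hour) 11.14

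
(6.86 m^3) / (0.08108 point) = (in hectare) 23.98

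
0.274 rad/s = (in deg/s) 15.7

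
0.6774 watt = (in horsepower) 0.0009084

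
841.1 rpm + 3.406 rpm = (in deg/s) 5067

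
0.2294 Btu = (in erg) 2.42e+09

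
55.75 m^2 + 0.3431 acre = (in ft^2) 1.555e+04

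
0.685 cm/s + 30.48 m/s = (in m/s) 30.49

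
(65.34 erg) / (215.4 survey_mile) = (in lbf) 4.237e-12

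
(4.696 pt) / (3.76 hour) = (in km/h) 4.406e-07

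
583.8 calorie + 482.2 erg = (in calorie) 583.8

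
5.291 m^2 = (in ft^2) 56.95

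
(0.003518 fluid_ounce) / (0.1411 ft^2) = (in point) 0.0225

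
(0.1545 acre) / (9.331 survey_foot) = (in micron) 2.198e+08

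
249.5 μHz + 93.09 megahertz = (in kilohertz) 9.309e+04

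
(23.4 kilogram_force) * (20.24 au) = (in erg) 6.948e+21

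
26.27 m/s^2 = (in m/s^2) 26.27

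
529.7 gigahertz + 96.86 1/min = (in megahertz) 5.297e+05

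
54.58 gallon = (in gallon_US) 54.58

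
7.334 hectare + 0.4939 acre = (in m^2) 7.534e+04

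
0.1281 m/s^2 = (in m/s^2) 0.1281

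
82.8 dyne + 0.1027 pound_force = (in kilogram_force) 0.04667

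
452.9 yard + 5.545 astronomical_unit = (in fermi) 8.295e+26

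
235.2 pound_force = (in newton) 1046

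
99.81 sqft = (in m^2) 9.273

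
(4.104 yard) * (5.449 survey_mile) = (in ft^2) 3.542e+05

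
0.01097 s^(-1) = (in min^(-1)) 0.6582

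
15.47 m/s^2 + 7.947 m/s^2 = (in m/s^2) 23.42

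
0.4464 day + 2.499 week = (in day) 17.94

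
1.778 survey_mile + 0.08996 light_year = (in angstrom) 8.511e+24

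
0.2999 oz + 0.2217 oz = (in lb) 0.0326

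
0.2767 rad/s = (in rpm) 2.642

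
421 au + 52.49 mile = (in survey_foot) 2.066e+14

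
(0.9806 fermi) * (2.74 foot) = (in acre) 2.024e-19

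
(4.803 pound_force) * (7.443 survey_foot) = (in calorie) 11.58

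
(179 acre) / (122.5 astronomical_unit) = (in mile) 2.456e-11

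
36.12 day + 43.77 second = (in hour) 866.9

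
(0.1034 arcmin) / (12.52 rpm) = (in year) 7.275e-13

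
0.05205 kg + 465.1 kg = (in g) 4.652e+05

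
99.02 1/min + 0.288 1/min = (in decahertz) 0.1655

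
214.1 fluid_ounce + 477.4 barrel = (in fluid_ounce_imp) 2.672e+06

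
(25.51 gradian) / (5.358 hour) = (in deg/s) 0.00119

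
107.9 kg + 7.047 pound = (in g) 1.111e+05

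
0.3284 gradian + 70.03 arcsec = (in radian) 0.005498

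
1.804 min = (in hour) 0.03007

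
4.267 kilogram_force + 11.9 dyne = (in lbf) 9.407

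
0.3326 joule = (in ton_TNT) 7.949e-11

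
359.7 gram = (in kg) 0.3597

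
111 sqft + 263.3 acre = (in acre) 263.3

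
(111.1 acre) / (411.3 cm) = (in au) 7.307e-07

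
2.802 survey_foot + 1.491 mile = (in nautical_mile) 1.296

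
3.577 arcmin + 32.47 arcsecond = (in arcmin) 4.118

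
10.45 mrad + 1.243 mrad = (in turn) 0.001861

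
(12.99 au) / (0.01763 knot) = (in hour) 5.952e+10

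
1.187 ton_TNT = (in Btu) 4.707e+06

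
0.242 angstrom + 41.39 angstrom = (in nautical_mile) 2.248e-12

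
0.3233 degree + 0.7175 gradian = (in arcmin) 58.14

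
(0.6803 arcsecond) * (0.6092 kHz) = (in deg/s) 0.1151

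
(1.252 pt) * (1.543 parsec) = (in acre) 5.196e+09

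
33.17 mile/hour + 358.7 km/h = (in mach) 0.3362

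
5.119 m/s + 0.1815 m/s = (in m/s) 5.3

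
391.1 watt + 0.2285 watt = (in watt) 391.3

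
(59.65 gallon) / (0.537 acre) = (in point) 0.2945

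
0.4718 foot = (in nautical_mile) 7.765e-05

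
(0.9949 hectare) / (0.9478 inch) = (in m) 4.133e+05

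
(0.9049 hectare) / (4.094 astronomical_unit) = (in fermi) 1.477e+07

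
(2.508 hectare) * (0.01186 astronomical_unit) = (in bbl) 2.799e+14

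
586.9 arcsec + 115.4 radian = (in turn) 18.37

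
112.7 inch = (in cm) 286.3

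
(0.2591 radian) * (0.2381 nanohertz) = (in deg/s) 3.535e-09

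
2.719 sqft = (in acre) 6.242e-05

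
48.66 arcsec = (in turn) 3.755e-05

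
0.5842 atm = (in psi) 8.585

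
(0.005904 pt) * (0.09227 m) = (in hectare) 1.922e-11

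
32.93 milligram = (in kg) 3.293e-05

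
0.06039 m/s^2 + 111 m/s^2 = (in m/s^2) 111.1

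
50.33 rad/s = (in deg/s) 2884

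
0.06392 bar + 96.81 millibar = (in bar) 0.1607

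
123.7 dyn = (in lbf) 0.0002781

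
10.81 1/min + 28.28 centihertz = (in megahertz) 4.63e-07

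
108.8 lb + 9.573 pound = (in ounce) 1894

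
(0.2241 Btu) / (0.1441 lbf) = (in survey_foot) 1210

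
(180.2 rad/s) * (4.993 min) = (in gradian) 3.437e+06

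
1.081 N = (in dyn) 1.081e+05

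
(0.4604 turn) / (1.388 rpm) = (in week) 3.291e-05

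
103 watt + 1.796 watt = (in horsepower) 0.1405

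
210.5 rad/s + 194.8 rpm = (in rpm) 2205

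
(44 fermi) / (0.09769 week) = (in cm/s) 7.447e-17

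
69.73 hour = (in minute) 4184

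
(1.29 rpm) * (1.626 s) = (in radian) 0.2197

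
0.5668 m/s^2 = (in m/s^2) 0.5668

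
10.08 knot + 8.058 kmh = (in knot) 14.43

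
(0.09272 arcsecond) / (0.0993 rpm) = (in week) 7.148e-11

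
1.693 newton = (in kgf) 0.1726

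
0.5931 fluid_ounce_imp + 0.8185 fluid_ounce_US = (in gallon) 0.01085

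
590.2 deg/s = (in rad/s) 10.3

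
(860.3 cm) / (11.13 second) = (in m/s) 0.773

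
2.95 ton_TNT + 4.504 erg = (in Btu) 1.17e+07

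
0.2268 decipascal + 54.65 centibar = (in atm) 0.5394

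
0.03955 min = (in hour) 0.0006592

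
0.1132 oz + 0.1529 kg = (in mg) 1.561e+05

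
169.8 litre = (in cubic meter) 0.1698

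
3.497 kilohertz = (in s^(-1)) 3497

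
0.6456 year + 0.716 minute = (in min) 3.393e+05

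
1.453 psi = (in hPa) 100.2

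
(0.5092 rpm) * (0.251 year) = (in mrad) 4.221e+08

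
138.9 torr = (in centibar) 18.52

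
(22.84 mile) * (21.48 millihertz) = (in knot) 1535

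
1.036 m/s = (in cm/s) 103.6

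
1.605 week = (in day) 11.23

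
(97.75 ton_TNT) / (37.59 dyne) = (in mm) 1.088e+18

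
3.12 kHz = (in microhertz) 3.12e+09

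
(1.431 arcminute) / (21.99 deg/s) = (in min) 1.808e-05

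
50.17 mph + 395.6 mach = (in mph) 3.014e+05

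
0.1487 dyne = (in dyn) 0.1487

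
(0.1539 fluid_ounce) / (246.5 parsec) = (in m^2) 5.984e-25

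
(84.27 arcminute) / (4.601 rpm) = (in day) 5.888e-07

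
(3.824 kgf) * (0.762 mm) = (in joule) 0.02858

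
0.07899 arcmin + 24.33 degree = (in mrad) 424.7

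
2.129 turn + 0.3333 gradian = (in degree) 766.7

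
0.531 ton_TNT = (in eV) 1.387e+28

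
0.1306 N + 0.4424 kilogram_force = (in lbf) 1.005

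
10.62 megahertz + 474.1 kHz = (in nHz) 1.109e+16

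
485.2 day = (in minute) 6.987e+05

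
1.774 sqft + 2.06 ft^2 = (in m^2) 0.3562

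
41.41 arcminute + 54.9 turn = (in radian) 345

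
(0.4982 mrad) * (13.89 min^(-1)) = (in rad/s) 0.0001153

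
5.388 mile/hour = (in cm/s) 240.9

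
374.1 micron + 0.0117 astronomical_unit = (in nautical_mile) 9.451e+05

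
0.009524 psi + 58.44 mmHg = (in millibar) 78.57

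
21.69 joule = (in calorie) 5.184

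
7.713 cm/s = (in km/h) 0.2777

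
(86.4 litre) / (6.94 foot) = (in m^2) 0.04085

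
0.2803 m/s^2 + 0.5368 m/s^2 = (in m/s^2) 0.8171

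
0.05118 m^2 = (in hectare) 5.118e-06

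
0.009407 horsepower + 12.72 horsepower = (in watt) 9492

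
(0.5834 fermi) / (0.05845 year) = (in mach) 9.295e-25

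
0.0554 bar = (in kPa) 5.54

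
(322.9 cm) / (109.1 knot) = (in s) 0.05753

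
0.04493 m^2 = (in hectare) 4.493e-06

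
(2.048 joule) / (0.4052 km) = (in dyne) 505.4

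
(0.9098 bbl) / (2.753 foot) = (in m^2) 0.1724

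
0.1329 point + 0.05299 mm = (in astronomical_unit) 6.676e-16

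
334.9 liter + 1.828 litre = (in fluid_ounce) 1.139e+04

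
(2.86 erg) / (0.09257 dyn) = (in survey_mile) 0.000192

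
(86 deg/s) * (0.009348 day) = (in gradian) 7.718e+04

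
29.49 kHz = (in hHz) 294.9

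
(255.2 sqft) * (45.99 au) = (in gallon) 4.309e+16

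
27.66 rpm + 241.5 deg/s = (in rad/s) 7.112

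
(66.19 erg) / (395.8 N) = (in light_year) 1.768e-24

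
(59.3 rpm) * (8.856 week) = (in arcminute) 1.143e+11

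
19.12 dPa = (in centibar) 0.001912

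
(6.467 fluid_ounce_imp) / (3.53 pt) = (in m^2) 0.1476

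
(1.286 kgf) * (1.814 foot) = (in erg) 6.973e+07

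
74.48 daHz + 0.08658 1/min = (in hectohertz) 7.448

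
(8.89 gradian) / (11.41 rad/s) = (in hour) 3.4e-06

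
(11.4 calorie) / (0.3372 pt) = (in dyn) 4.01e+10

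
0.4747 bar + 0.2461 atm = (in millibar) 724.1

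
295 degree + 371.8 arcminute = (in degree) 301.2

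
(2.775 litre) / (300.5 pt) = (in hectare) 2.618e-06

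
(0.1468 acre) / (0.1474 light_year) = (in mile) 2.647e-16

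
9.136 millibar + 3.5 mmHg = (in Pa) 1380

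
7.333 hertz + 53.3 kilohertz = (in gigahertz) 5.331e-05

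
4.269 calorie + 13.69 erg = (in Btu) 0.01693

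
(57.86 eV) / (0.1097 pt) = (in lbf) 5.385e-14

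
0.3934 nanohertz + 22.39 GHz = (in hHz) 2.239e+08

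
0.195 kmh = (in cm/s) 5.417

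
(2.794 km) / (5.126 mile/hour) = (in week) 0.002016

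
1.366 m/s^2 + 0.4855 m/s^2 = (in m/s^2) 1.852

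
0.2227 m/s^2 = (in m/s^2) 0.2227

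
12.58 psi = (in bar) 0.8674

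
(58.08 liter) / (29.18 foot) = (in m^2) 0.00653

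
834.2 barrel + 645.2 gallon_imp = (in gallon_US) 3.581e+04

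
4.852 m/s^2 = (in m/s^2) 4.852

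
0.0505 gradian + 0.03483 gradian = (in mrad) 1.34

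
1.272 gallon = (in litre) 4.815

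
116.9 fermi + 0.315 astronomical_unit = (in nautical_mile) 2.544e+07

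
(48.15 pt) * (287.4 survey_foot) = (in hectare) 0.0001488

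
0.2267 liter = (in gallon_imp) 0.04987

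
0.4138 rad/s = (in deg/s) 23.71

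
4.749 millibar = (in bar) 0.004749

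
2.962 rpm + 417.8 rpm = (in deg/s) 2525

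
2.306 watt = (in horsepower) 0.003092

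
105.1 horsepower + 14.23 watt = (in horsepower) 105.1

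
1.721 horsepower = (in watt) 1283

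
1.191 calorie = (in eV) 3.11e+19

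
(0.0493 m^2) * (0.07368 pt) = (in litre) 0.001281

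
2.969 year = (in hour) 2.601e+04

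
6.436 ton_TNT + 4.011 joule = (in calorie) 6.436e+09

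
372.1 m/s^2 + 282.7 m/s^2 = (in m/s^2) 654.8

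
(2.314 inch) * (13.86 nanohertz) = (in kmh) 2.933e-09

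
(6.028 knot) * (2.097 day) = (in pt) 1.593e+09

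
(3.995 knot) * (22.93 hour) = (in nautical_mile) 91.61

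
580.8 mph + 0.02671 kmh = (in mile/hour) 580.8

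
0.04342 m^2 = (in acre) 1.073e-05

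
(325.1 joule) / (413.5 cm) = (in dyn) 7.862e+06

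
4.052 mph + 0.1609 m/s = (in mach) 0.005792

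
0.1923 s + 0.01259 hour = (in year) 1.443e-06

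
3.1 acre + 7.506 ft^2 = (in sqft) 1.35e+05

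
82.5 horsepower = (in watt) 6.152e+04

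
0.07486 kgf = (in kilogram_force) 0.07486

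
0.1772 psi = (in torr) 9.164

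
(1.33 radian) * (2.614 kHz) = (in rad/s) 3477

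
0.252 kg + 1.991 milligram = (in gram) 252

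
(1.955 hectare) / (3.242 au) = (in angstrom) 403.1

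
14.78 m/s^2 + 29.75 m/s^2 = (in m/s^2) 44.53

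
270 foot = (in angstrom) 8.23e+11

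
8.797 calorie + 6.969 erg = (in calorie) 8.797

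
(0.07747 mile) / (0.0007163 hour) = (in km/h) 174.1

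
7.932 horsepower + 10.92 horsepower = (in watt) 1.406e+04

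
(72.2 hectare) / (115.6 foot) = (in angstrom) 2.049e+14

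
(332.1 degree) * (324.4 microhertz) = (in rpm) 0.01796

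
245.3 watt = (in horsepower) 0.329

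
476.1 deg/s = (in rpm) 79.35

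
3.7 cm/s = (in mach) 0.0001087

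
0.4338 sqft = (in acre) 9.959e-06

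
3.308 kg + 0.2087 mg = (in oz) 116.7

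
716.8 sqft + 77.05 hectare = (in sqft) 8.294e+06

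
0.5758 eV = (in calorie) 2.205e-20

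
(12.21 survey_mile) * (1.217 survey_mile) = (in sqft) 4.143e+08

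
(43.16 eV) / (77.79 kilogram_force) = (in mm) 9.065e-18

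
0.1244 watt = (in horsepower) 0.0001668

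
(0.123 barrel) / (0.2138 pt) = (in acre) 0.06407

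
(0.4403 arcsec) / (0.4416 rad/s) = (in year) 1.533e-13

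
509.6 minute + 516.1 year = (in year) 516.1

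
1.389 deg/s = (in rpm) 0.2315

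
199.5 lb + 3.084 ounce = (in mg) 9.058e+07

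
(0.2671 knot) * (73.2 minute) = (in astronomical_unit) 4.034e-09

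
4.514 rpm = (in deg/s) 27.08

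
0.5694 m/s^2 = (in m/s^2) 0.5694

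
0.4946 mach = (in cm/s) 1.684e+04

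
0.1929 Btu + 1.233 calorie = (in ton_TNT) 4.988e-08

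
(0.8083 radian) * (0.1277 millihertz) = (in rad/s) 0.0001032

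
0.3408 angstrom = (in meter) 3.408e-11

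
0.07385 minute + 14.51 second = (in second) 18.94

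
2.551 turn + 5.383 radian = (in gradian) 1363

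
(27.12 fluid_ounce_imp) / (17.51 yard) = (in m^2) 4.813e-05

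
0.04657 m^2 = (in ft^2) 0.5013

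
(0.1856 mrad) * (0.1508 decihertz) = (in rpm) 2.673e-05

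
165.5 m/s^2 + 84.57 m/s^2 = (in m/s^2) 250.1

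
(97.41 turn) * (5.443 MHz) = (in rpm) 3.181e+10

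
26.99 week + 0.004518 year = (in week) 27.23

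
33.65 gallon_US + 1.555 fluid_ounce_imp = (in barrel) 0.8015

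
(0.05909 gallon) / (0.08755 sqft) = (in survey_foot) 0.09022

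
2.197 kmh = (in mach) 0.001792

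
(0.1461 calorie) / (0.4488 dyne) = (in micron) 1.362e+11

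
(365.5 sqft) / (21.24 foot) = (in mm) 5245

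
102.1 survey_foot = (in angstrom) 3.112e+11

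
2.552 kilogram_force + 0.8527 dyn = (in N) 25.03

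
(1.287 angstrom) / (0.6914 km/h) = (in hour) 1.861e-13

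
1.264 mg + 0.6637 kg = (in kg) 0.6637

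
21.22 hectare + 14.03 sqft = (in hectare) 21.22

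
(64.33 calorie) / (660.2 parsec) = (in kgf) 1.347e-18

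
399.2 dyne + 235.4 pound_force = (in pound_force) 235.4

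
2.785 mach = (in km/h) 3414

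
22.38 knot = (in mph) 25.75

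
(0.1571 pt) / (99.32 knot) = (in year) 3.44e-14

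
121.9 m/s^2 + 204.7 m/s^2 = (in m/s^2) 326.6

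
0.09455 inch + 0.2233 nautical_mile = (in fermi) 4.136e+17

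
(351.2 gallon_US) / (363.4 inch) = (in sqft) 1.55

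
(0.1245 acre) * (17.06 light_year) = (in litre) 8.132e+22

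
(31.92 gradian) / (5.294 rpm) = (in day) 1.047e-05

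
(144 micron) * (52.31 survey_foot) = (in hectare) 2.296e-07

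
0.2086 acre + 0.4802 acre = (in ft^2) 3e+04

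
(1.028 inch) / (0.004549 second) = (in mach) 0.01686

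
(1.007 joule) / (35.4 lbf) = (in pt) 18.13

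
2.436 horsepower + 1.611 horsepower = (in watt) 3018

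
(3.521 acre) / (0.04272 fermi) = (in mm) 3.335e+23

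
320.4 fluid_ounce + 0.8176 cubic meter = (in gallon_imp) 181.9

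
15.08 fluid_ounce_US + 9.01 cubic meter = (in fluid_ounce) 3.047e+05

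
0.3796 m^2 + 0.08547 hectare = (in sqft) 9204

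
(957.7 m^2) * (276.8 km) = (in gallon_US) 7.003e+10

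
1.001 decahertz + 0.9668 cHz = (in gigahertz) 1.002e-08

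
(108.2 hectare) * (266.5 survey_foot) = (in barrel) 5.528e+08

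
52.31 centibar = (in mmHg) 392.4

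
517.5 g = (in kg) 0.5175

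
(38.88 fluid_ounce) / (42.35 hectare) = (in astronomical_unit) 1.815e-20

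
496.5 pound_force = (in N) 2209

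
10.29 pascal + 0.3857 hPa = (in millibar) 0.4886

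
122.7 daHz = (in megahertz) 0.001227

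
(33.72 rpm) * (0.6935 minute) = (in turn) 23.38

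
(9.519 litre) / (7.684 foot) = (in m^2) 0.004064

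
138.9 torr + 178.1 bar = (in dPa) 1.783e+08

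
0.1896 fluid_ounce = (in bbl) 3.527e-05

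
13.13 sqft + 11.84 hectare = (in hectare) 11.84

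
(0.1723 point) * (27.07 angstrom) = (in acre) 4.066e-17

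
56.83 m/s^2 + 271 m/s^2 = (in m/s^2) 327.8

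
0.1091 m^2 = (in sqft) 1.174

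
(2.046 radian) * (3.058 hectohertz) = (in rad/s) 625.7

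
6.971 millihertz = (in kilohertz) 6.971e-06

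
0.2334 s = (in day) 2.701e-06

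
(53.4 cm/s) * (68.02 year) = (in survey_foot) 3.758e+09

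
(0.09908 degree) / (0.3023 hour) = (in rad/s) 1.589e-06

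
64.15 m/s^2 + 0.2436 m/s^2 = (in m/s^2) 64.39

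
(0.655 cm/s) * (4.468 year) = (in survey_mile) 573.5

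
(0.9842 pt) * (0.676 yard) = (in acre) 5.303e-08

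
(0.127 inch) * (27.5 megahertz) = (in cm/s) 8.871e+06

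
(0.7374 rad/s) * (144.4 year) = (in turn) 5.344e+08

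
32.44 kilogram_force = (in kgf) 32.44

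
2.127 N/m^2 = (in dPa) 21.27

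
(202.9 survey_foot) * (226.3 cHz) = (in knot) 272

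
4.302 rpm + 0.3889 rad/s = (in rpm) 8.016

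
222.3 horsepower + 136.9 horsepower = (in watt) 2.679e+05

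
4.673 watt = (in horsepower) 0.006267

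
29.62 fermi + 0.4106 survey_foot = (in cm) 12.52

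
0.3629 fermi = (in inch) 1.429e-14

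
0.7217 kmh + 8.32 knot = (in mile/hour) 10.02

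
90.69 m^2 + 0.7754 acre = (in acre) 0.7978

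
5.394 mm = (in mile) 3.352e-06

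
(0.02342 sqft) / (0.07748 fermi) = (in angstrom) 2.808e+23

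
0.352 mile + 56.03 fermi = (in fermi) 5.665e+17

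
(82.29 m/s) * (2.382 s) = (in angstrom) 1.96e+12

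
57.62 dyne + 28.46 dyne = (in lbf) 0.0001935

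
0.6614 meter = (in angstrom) 6.614e+09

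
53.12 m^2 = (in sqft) 571.8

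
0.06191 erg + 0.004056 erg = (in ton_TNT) 1.577e-18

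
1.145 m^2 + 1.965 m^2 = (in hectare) 0.000311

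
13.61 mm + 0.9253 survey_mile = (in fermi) 1.489e+18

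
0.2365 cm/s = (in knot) 0.004597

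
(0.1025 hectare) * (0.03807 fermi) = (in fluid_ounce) 1.319e-09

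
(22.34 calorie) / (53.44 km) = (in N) 0.001749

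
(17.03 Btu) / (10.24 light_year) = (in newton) 1.855e-13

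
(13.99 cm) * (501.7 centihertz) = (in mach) 0.002061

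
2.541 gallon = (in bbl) 0.0605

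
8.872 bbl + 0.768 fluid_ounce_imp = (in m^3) 1.411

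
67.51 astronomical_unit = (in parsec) 0.0003273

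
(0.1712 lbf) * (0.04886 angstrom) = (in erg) 3.721e-05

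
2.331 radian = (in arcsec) 4.808e+05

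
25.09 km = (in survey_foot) 8.232e+04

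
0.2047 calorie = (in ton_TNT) 2.047e-10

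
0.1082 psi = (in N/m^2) 746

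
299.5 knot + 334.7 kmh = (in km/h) 889.4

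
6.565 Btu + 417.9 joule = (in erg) 7.344e+10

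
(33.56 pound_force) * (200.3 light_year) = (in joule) 2.829e+20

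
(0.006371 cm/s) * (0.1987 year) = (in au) 2.669e-09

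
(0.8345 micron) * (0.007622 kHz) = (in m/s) 6.361e-06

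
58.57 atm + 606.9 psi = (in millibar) 1.012e+05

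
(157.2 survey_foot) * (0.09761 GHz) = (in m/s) 4.677e+09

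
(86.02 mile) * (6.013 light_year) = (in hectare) 7.875e+17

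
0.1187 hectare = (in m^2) 1187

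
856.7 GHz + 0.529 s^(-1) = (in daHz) 8.567e+10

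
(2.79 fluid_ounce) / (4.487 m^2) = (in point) 0.05213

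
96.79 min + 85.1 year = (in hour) 7.455e+05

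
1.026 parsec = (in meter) 3.166e+16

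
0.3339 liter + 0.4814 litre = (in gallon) 0.2154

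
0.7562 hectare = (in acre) 1.869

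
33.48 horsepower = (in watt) 2.497e+04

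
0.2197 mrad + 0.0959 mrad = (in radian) 0.0003156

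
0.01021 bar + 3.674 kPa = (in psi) 0.681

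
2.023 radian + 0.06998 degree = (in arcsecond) 4.175e+05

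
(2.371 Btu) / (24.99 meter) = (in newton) 100.1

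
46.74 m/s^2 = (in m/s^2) 46.74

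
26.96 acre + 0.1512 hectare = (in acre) 27.33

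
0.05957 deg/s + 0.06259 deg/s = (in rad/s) 0.002132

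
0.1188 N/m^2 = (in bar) 1.188e-06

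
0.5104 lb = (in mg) 2.315e+05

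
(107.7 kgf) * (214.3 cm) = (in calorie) 541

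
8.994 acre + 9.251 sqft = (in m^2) 3.64e+04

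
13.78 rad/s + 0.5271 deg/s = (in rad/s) 13.79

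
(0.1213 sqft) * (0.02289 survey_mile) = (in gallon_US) 109.7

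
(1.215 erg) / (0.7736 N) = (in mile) 9.759e-11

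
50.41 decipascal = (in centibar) 0.005041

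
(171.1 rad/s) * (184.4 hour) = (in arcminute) 3.905e+11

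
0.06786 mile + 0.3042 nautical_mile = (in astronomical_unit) 4.496e-09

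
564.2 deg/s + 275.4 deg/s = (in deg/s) 839.6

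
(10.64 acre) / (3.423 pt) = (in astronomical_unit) 0.0002384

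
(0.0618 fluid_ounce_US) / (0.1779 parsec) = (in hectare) 3.329e-26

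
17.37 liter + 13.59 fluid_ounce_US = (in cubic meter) 0.01777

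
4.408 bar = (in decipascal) 4.408e+06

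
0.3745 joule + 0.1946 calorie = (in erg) 1.189e+07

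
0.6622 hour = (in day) 0.02759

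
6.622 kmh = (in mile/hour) 4.115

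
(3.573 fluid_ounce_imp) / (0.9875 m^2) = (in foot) 0.0003373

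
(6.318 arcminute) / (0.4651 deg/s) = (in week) 3.743e-07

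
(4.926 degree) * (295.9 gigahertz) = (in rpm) 2.429e+11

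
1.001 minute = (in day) 0.0006951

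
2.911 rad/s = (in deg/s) 166.8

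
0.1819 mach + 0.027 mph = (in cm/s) 6195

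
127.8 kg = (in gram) 1.278e+05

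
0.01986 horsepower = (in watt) 14.81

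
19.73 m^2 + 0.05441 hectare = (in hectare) 0.05638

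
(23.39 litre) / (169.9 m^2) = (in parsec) 4.462e-21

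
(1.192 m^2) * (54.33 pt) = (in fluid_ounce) 772.5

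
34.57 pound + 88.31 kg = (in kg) 104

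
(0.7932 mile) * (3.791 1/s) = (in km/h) 1.742e+04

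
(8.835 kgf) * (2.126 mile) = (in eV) 1.85e+24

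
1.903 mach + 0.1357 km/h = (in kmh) 2333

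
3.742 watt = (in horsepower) 0.005018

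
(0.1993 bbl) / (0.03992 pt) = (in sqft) 2.422e+04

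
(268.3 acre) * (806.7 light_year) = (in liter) 8.287e+27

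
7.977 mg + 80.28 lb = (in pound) 80.28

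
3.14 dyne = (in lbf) 7.059e-06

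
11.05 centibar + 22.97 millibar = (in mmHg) 100.1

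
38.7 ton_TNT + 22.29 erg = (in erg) 1.619e+18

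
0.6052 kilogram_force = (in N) 5.935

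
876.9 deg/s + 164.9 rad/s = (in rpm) 1721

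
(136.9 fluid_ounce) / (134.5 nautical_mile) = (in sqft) 1.749e-07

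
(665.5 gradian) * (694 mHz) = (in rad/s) 7.255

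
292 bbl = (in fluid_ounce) 1.57e+06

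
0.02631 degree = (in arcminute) 1.579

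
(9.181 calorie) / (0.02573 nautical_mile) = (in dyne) 8.061e+04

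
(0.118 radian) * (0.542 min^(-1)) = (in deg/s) 0.06107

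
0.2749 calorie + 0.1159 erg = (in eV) 7.179e+18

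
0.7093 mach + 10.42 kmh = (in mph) 546.7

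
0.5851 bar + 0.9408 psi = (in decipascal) 6.5e+05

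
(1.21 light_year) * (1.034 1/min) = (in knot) 3.835e+14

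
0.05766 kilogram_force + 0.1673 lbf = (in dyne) 1.31e+05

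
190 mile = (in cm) 3.058e+07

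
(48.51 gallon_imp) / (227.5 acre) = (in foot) 7.859e-07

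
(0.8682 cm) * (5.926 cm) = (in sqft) 0.005538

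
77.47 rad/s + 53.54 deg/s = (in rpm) 748.7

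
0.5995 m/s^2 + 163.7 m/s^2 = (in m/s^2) 164.3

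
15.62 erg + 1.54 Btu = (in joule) 1625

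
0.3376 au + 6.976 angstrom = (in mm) 5.05e+13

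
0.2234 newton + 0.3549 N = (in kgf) 0.05897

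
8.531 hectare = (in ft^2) 9.183e+05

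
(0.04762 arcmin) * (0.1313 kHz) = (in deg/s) 0.1042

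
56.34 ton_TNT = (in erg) 2.357e+18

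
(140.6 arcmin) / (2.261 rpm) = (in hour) 4.798e-05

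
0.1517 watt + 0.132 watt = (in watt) 0.2837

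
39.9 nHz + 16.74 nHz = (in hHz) 5.664e-10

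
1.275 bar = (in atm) 1.258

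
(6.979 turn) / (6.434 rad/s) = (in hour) 0.001893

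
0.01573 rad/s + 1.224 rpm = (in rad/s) 0.1439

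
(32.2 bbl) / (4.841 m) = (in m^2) 1.058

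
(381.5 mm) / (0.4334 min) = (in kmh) 0.05281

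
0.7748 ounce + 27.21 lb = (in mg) 1.236e+07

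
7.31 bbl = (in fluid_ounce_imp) 4.09e+04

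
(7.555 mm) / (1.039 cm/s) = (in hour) 0.000202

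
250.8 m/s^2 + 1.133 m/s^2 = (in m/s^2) 251.9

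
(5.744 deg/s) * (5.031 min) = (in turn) 4.816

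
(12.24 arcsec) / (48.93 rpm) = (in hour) 3.217e-09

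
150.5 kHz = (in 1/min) 9.03e+06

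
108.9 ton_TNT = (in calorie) 1.089e+11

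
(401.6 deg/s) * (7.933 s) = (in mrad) 5.56e+04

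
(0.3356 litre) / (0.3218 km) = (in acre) 2.577e-10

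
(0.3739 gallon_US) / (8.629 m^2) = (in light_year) 1.734e-20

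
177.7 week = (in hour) 2.985e+04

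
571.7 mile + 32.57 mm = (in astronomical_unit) 6.15e-06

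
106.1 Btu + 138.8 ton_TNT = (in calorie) 1.388e+11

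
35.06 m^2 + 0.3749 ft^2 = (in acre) 0.008672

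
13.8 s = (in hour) 0.003833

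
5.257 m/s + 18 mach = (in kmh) 2.208e+04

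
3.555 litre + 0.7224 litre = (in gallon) 1.13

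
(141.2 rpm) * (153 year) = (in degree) 4.088e+12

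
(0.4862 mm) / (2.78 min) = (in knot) 5.666e-06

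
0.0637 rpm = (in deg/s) 0.3822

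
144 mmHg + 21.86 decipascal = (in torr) 144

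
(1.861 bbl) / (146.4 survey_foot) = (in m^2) 0.006631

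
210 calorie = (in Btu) 0.8328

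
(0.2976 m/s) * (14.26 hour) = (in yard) 1.671e+04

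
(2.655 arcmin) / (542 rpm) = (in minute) 2.268e-07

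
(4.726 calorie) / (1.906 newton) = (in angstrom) 1.037e+11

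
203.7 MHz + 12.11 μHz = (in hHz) 2.037e+06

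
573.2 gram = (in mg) 5.732e+05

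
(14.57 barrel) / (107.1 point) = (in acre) 0.01515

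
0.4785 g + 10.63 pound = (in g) 4822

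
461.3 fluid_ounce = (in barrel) 0.08581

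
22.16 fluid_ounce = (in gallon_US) 0.1731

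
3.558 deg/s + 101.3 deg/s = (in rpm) 17.48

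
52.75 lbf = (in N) 234.6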